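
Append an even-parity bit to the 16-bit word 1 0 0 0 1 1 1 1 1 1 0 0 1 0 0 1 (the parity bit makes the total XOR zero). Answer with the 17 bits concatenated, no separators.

10001111110010011

XOR of the 16 data bits: 1⊕0⊕0⊕0⊕1⊕1⊕1⊕1⊕1⊕1⊕0⊕0⊕1⊕0⊕0⊕1 = 1
Parity bit = 1 (so all 17 bits XOR to 0).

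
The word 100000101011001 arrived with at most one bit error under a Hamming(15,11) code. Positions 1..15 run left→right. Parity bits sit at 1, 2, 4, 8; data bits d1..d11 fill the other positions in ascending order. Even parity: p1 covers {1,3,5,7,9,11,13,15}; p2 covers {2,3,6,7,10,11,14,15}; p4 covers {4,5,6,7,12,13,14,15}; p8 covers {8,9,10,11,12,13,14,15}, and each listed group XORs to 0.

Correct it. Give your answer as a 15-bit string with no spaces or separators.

100000001011001

s1 (pos 1,3,5,7,9,11,13,15): 1⊕0⊕0⊕1⊕1⊕1⊕0⊕1 = 1
s2 (pos 2,3,6,7,10,11,14,15): 0⊕0⊕0⊕1⊕0⊕1⊕0⊕1 = 1
s4 (pos 4,5,6,7,12,13,14,15): 0⊕0⊕0⊕1⊕1⊕0⊕0⊕1 = 1
s8 (pos 8,9,10,11,12,13,14,15): 0⊕1⊕0⊕1⊕1⊕0⊕0⊕1 = 0
Syndrome s8…s1 = 0111 → error at position 7.
Flip position 7: 100000101011001 → 100000001011001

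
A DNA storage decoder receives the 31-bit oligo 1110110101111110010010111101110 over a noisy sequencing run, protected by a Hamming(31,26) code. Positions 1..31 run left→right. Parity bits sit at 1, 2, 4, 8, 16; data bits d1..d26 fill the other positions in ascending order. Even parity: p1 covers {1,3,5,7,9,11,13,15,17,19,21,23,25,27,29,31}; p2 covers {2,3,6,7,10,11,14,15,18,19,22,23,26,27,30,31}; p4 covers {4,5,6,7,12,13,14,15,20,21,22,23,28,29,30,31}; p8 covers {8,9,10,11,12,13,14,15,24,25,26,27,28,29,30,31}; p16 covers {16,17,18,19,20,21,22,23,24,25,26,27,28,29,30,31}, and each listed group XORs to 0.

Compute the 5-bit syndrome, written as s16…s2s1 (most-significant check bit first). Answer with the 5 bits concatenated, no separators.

11110

s1 (pos 1,3,5,7,9,11,13,15,17,19,21,23,25,27,29,31): 1⊕1⊕1⊕0⊕0⊕1⊕1⊕1⊕0⊕0⊕1⊕1⊕1⊕0⊕1⊕0 = 0
s2 (pos 2,3,6,7,10,11,14,15,18,19,22,23,26,27,30,31): 1⊕1⊕1⊕0⊕1⊕1⊕1⊕1⊕1⊕0⊕0⊕1⊕1⊕0⊕1⊕0 = 1
s4 (pos 4,5,6,7,12,13,14,15,20,21,22,23,28,29,30,31): 0⊕1⊕1⊕0⊕1⊕1⊕1⊕1⊕0⊕1⊕0⊕1⊕1⊕1⊕1⊕0 = 1
s8 (pos 8,9,10,11,12,13,14,15,24,25,26,27,28,29,30,31): 1⊕0⊕1⊕1⊕1⊕1⊕1⊕1⊕1⊕1⊕1⊕0⊕1⊕1⊕1⊕0 = 1
s16 (pos 16,17,18,19,20,21,22,23,24,25,26,27,28,29,30,31): 0⊕0⊕1⊕0⊕0⊕1⊕0⊕1⊕1⊕1⊕1⊕0⊕1⊕1⊕1⊕0 = 1
Syndrome s16…s1 = 11110 → error at position 30.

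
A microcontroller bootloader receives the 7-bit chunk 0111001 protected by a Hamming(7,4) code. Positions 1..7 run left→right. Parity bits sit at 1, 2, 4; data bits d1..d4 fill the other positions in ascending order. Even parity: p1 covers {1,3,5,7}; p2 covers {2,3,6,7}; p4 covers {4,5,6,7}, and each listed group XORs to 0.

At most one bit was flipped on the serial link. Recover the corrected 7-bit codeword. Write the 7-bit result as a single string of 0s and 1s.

s1 (pos 1,3,5,7): 0⊕1⊕0⊕1 = 0
s2 (pos 2,3,6,7): 1⊕1⊕0⊕1 = 1
s4 (pos 4,5,6,7): 1⊕0⊕0⊕1 = 0
Syndrome s4…s1 = 010 → error at position 2.
Flip position 2: 0111001 → 0011001

0011001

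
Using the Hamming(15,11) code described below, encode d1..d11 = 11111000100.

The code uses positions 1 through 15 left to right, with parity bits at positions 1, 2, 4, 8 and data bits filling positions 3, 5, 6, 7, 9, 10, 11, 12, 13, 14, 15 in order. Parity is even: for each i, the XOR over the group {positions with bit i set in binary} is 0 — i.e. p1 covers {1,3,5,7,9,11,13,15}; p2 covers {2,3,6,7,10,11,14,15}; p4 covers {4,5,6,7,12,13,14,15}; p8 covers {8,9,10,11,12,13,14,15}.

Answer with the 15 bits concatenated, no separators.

111011101000100

Place data at non-parity positions: p1 p2 1 p4 1 1 1 p8 1 0 0 0 1 0 0
p1 (pos 1,3,5,7,9,11,13,15): XOR of data positions = 1⊕1⊕1⊕1⊕0⊕1⊕0 = 1
p2 (pos 2,3,6,7,10,11,14,15): XOR of data positions = 1⊕1⊕1⊕0⊕0⊕0⊕0 = 1
p4 (pos 4,5,6,7,12,13,14,15): XOR of data positions = 1⊕1⊕1⊕0⊕1⊕0⊕0 = 0
p8 (pos 8,9,10,11,12,13,14,15): XOR of data positions = 1⊕0⊕0⊕0⊕1⊕0⊕0 = 0
Codeword: 111011101000100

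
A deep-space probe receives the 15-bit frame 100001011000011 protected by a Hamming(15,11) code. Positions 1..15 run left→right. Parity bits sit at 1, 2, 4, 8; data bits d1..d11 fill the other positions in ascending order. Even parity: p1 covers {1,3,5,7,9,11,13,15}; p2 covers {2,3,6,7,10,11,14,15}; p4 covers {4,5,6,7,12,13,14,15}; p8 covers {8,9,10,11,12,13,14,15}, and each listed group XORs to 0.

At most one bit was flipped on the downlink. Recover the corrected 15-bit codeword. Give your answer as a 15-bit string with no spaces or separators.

s1 (pos 1,3,5,7,9,11,13,15): 1⊕0⊕0⊕0⊕1⊕0⊕0⊕1 = 1
s2 (pos 2,3,6,7,10,11,14,15): 0⊕0⊕1⊕0⊕0⊕0⊕1⊕1 = 1
s4 (pos 4,5,6,7,12,13,14,15): 0⊕0⊕1⊕0⊕0⊕0⊕1⊕1 = 1
s8 (pos 8,9,10,11,12,13,14,15): 1⊕1⊕0⊕0⊕0⊕0⊕1⊕1 = 0
Syndrome s8…s1 = 0111 → error at position 7.
Flip position 7: 100001011000011 → 100001111000011

100001111000011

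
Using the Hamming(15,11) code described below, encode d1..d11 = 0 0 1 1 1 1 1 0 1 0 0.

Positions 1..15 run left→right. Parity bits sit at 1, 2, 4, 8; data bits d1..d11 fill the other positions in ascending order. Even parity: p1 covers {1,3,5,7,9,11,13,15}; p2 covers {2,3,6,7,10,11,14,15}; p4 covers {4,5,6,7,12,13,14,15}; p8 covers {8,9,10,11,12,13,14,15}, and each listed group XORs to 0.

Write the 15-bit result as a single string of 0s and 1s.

Place data at non-parity positions: p1 p2 0 p4 0 1 1 p8 1 1 1 0 1 0 0
p1 (pos 1,3,5,7,9,11,13,15): XOR of data positions = 0⊕0⊕1⊕1⊕1⊕1⊕0 = 0
p2 (pos 2,3,6,7,10,11,14,15): XOR of data positions = 0⊕1⊕1⊕1⊕1⊕0⊕0 = 0
p4 (pos 4,5,6,7,12,13,14,15): XOR of data positions = 0⊕1⊕1⊕0⊕1⊕0⊕0 = 1
p8 (pos 8,9,10,11,12,13,14,15): XOR of data positions = 1⊕1⊕1⊕0⊕1⊕0⊕0 = 0
Codeword: 000101101110100

000101101110100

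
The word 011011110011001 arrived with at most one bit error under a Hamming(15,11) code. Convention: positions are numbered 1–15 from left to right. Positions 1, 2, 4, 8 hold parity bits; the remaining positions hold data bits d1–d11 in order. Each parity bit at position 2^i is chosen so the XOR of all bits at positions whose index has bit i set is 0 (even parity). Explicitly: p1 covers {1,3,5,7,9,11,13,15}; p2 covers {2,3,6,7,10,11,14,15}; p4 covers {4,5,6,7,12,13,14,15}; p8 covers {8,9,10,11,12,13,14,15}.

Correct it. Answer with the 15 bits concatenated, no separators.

011001110011001

s1 (pos 1,3,5,7,9,11,13,15): 0⊕1⊕1⊕1⊕0⊕1⊕0⊕1 = 1
s2 (pos 2,3,6,7,10,11,14,15): 1⊕1⊕1⊕1⊕0⊕1⊕0⊕1 = 0
s4 (pos 4,5,6,7,12,13,14,15): 0⊕1⊕1⊕1⊕1⊕0⊕0⊕1 = 1
s8 (pos 8,9,10,11,12,13,14,15): 1⊕0⊕0⊕1⊕1⊕0⊕0⊕1 = 0
Syndrome s8…s1 = 0101 → error at position 5.
Flip position 5: 011011110011001 → 011001110011001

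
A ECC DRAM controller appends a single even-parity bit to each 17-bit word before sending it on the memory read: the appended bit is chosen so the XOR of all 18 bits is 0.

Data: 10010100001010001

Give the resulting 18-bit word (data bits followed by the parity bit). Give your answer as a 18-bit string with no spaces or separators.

100101000010100010

XOR of the 17 data bits: 1⊕0⊕0⊕1⊕0⊕1⊕0⊕0⊕0⊕0⊕1⊕0⊕1⊕0⊕0⊕0⊕1 = 0
Parity bit = 0 (so all 18 bits XOR to 0).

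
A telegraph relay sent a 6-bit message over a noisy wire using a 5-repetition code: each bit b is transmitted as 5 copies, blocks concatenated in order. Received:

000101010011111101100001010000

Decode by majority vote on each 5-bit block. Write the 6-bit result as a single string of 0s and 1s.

Block 1 (00010): 1 one → 0
Block 2 (10100): 2 ones → 0
Block 3 (11111): 5 ones → 1
Block 4 (10110): 3 ones → 1
Block 5 (00010): 1 one → 0
Block 6 (10000): 1 one → 0

001100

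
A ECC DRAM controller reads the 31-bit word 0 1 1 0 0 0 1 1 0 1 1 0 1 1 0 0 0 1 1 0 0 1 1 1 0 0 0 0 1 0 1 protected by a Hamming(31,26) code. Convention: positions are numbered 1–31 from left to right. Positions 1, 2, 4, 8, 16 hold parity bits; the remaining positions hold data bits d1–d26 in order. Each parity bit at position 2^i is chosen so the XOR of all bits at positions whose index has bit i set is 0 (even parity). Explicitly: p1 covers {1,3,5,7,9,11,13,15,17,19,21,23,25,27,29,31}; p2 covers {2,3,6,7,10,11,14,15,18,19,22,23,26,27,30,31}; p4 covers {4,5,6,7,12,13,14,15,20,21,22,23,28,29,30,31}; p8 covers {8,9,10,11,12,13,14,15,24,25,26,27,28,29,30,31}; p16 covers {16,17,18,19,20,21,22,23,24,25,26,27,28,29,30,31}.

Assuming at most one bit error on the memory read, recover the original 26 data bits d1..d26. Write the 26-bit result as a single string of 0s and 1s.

s1 (pos 1,3,5,7,9,11,13,15,17,19,21,23,25,27,29,31): 0⊕1⊕0⊕1⊕0⊕1⊕1⊕0⊕0⊕1⊕0⊕1⊕0⊕0⊕1⊕1 = 0
s2 (pos 2,3,6,7,10,11,14,15,18,19,22,23,26,27,30,31): 1⊕1⊕0⊕1⊕1⊕1⊕1⊕0⊕1⊕1⊕1⊕1⊕0⊕0⊕0⊕1 = 1
s4 (pos 4,5,6,7,12,13,14,15,20,21,22,23,28,29,30,31): 0⊕0⊕0⊕1⊕0⊕1⊕1⊕0⊕0⊕0⊕1⊕1⊕0⊕1⊕0⊕1 = 1
s8 (pos 8,9,10,11,12,13,14,15,24,25,26,27,28,29,30,31): 1⊕0⊕1⊕1⊕0⊕1⊕1⊕0⊕1⊕0⊕0⊕0⊕0⊕1⊕0⊕1 = 0
s16 (pos 16,17,18,19,20,21,22,23,24,25,26,27,28,29,30,31): 0⊕0⊕1⊕1⊕0⊕0⊕1⊕1⊕1⊕0⊕0⊕0⊕0⊕1⊕0⊕1 = 1
Syndrome s16…s1 = 10110 → error at position 22.
Flip position 22: 0110001101101100011001110000101 → 0110001101101100011000110000101
Read data bits from positions 3,5,6,7,9,10,11,12,13,14,15,17,18,19,20,21,22,23,24,25,26,27,28,29,30,31: 10010110110011000110000101

10010110110011000110000101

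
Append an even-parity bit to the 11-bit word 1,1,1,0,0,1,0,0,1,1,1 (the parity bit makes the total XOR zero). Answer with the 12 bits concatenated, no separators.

111001001111

XOR of the 11 data bits: 1⊕1⊕1⊕0⊕0⊕1⊕0⊕0⊕1⊕1⊕1 = 1
Parity bit = 1 (so all 12 bits XOR to 0).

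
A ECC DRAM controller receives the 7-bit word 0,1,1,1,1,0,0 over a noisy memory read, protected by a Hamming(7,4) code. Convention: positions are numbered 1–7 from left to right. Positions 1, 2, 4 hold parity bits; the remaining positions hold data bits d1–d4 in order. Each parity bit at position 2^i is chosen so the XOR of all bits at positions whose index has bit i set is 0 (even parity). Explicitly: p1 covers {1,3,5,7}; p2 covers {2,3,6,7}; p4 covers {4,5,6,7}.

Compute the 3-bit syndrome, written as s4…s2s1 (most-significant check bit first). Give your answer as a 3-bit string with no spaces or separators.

s1 (pos 1,3,5,7): 0⊕1⊕1⊕0 = 0
s2 (pos 2,3,6,7): 1⊕1⊕0⊕0 = 0
s4 (pos 4,5,6,7): 1⊕1⊕0⊕0 = 0
Syndrome s4…s1 = 000 → no error.

000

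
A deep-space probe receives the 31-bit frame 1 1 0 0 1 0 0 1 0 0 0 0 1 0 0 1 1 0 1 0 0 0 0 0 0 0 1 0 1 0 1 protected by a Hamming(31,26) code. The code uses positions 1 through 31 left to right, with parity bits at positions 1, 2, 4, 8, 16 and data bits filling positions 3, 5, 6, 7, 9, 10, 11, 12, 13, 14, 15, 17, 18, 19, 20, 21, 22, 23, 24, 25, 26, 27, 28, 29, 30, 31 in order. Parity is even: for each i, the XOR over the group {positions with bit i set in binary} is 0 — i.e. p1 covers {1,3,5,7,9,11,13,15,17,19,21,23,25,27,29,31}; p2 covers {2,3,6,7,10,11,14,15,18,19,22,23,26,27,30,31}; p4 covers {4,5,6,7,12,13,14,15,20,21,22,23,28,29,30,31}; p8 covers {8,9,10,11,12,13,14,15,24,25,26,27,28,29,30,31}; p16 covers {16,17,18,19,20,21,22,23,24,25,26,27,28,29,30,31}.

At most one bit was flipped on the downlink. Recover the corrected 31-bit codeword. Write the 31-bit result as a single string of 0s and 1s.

1100100000001001101000000010101

s1 (pos 1,3,5,7,9,11,13,15,17,19,21,23,25,27,29,31): 1⊕0⊕1⊕0⊕0⊕0⊕1⊕0⊕1⊕1⊕0⊕0⊕0⊕1⊕1⊕1 = 0
s2 (pos 2,3,6,7,10,11,14,15,18,19,22,23,26,27,30,31): 1⊕0⊕0⊕0⊕0⊕0⊕0⊕0⊕0⊕1⊕0⊕0⊕0⊕1⊕0⊕1 = 0
s4 (pos 4,5,6,7,12,13,14,15,20,21,22,23,28,29,30,31): 0⊕1⊕0⊕0⊕0⊕1⊕0⊕0⊕0⊕0⊕0⊕0⊕0⊕1⊕0⊕1 = 0
s8 (pos 8,9,10,11,12,13,14,15,24,25,26,27,28,29,30,31): 1⊕0⊕0⊕0⊕0⊕1⊕0⊕0⊕0⊕0⊕0⊕1⊕0⊕1⊕0⊕1 = 1
s16 (pos 16,17,18,19,20,21,22,23,24,25,26,27,28,29,30,31): 1⊕1⊕0⊕1⊕0⊕0⊕0⊕0⊕0⊕0⊕0⊕1⊕0⊕1⊕0⊕1 = 0
Syndrome s16…s1 = 01000 → error at position 8.
Flip position 8: 1100100100001001101000000010101 → 1100100000001001101000000010101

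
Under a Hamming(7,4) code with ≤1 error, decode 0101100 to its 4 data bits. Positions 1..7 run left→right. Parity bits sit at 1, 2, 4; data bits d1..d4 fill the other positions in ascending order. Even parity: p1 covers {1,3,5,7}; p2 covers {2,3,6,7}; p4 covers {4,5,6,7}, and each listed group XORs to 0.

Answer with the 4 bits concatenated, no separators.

s1 (pos 1,3,5,7): 0⊕0⊕1⊕0 = 1
s2 (pos 2,3,6,7): 1⊕0⊕0⊕0 = 1
s4 (pos 4,5,6,7): 1⊕1⊕0⊕0 = 0
Syndrome s4…s1 = 011 → error at position 3.
Flip position 3: 0101100 → 0111100
Read data bits from positions 3,5,6,7: 1100

1100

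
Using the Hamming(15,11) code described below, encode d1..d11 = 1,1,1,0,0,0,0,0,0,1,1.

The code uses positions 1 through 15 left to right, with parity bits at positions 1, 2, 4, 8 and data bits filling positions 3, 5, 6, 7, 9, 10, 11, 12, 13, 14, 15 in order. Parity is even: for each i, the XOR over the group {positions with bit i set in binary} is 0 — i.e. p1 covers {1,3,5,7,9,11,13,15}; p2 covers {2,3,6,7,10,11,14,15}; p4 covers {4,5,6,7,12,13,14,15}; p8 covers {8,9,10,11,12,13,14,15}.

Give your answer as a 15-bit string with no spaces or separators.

101011000000011

Place data at non-parity positions: p1 p2 1 p4 1 1 0 p8 0 0 0 0 0 1 1
p1 (pos 1,3,5,7,9,11,13,15): XOR of data positions = 1⊕1⊕0⊕0⊕0⊕0⊕1 = 1
p2 (pos 2,3,6,7,10,11,14,15): XOR of data positions = 1⊕1⊕0⊕0⊕0⊕1⊕1 = 0
p4 (pos 4,5,6,7,12,13,14,15): XOR of data positions = 1⊕1⊕0⊕0⊕0⊕1⊕1 = 0
p8 (pos 8,9,10,11,12,13,14,15): XOR of data positions = 0⊕0⊕0⊕0⊕0⊕1⊕1 = 0
Codeword: 101011000000011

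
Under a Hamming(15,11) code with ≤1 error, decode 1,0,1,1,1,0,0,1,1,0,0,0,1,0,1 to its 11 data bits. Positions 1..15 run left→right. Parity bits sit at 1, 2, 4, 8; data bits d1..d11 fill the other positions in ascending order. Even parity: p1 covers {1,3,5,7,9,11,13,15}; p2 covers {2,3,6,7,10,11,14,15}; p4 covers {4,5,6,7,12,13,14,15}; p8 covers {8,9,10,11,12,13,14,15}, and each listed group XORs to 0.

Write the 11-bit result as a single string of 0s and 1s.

11001000101

s1 (pos 1,3,5,7,9,11,13,15): 1⊕1⊕1⊕0⊕1⊕0⊕1⊕1 = 0
s2 (pos 2,3,6,7,10,11,14,15): 0⊕1⊕0⊕0⊕0⊕0⊕0⊕1 = 0
s4 (pos 4,5,6,7,12,13,14,15): 1⊕1⊕0⊕0⊕0⊕1⊕0⊕1 = 0
s8 (pos 8,9,10,11,12,13,14,15): 1⊕1⊕0⊕0⊕0⊕1⊕0⊕1 = 0
Syndrome s8…s1 = 0000 → no error.
Read data bits from positions 3,5,6,7,9,10,11,12,13,14,15: 11001000101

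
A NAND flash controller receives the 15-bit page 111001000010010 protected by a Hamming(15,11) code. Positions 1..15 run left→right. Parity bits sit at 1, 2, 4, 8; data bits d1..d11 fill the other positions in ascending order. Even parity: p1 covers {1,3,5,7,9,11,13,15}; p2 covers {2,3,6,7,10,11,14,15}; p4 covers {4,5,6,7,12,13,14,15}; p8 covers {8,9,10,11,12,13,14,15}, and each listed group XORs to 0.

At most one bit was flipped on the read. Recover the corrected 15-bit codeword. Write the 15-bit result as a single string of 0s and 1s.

s1 (pos 1,3,5,7,9,11,13,15): 1⊕1⊕0⊕0⊕0⊕1⊕0⊕0 = 1
s2 (pos 2,3,6,7,10,11,14,15): 1⊕1⊕1⊕0⊕0⊕1⊕1⊕0 = 1
s4 (pos 4,5,6,7,12,13,14,15): 0⊕0⊕1⊕0⊕0⊕0⊕1⊕0 = 0
s8 (pos 8,9,10,11,12,13,14,15): 0⊕0⊕0⊕1⊕0⊕0⊕1⊕0 = 0
Syndrome s8…s1 = 0011 → error at position 3.
Flip position 3: 111001000010010 → 110001000010010

110001000010010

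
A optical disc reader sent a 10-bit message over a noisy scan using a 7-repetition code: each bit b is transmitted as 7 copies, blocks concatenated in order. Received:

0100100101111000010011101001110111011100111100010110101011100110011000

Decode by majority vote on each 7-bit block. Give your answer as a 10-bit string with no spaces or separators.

Block 1 (0100100): 2 ones → 0
Block 2 (1011110): 5 ones → 1
Block 3 (0001001): 2 ones → 0
Block 4 (1101001): 4 ones → 1
Block 5 (1101110): 5 ones → 1
Block 6 (1110011): 5 ones → 1
Block 7 (1100010): 3 ones → 0
Block 8 (1101010): 4 ones → 1
Block 9 (1110011): 5 ones → 1
Block 10 (0011000): 2 ones → 0

0101110110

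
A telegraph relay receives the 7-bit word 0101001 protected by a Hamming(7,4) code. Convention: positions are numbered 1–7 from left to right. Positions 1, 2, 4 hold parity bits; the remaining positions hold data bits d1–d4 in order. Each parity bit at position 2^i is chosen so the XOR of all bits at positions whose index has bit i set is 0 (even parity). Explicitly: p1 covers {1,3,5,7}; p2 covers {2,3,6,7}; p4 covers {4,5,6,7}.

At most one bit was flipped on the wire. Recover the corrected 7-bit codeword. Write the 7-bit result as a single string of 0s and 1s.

s1 (pos 1,3,5,7): 0⊕0⊕0⊕1 = 1
s2 (pos 2,3,6,7): 1⊕0⊕0⊕1 = 0
s4 (pos 4,5,6,7): 1⊕0⊕0⊕1 = 0
Syndrome s4…s1 = 001 → error at position 1.
Flip position 1: 0101001 → 1101001

1101001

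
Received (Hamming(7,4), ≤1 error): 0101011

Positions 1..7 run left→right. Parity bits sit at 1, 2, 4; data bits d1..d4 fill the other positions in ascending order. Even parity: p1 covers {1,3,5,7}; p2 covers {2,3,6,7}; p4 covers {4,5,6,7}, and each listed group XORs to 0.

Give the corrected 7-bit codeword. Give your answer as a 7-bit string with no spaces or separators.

0101010

s1 (pos 1,3,5,7): 0⊕0⊕0⊕1 = 1
s2 (pos 2,3,6,7): 1⊕0⊕1⊕1 = 1
s4 (pos 4,5,6,7): 1⊕0⊕1⊕1 = 1
Syndrome s4…s1 = 111 → error at position 7.
Flip position 7: 0101011 → 0101010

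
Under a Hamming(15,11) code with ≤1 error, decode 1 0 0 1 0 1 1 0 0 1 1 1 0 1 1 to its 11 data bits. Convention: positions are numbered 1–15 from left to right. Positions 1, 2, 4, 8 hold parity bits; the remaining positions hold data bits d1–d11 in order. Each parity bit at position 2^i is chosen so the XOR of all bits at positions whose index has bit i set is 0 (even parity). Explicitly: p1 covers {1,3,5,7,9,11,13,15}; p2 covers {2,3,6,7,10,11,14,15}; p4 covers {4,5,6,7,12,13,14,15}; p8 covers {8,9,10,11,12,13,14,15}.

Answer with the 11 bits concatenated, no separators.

s1 (pos 1,3,5,7,9,11,13,15): 1⊕0⊕0⊕1⊕0⊕1⊕0⊕1 = 0
s2 (pos 2,3,6,7,10,11,14,15): 0⊕0⊕1⊕1⊕1⊕1⊕1⊕1 = 0
s4 (pos 4,5,6,7,12,13,14,15): 1⊕0⊕1⊕1⊕1⊕0⊕1⊕1 = 0
s8 (pos 8,9,10,11,12,13,14,15): 0⊕0⊕1⊕1⊕1⊕0⊕1⊕1 = 1
Syndrome s8…s1 = 1000 → error at position 8.
Flip position 8: 100101100111011 → 100101110111011
Read data bits from positions 3,5,6,7,9,10,11,12,13,14,15: 00110111011

00110111011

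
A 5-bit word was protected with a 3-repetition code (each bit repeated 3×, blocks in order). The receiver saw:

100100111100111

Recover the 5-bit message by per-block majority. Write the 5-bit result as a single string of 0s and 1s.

00101

Block 1 (100): 1 one → 0
Block 2 (100): 1 one → 0
Block 3 (111): 3 ones → 1
Block 4 (100): 1 one → 0
Block 5 (111): 3 ones → 1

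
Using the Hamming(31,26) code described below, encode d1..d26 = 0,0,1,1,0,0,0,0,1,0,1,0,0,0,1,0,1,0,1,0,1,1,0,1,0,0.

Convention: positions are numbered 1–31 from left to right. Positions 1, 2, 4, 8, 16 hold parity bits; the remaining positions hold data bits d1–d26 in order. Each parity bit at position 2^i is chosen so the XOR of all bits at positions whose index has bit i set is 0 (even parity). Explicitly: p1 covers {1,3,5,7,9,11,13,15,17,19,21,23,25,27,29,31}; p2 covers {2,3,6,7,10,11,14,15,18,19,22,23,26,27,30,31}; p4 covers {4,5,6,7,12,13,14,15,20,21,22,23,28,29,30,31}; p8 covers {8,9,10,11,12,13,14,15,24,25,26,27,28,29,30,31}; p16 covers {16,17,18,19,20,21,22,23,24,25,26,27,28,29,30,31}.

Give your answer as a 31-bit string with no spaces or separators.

Place data at non-parity positions: p1 p2 0 p4 0 1 1 p8 0 0 0 0 1 0 1 p16 0 0 0 1 0 1 0 1 0 1 1 0 1 0 0
p1 (pos 1,3,5,7,9,11,13,15,17,19,21,23,25,27,29,31): XOR of data positions = 0⊕0⊕1⊕0⊕0⊕1⊕1⊕0⊕0⊕0⊕0⊕0⊕1⊕1⊕0 = 1
p2 (pos 2,3,6,7,10,11,14,15,18,19,22,23,26,27,30,31): XOR of data positions = 0⊕1⊕1⊕0⊕0⊕0⊕1⊕0⊕0⊕1⊕0⊕1⊕1⊕0⊕0 = 0
p4 (pos 4,5,6,7,12,13,14,15,20,21,22,23,28,29,30,31): XOR of data positions = 0⊕1⊕1⊕0⊕1⊕0⊕1⊕1⊕0⊕1⊕0⊕0⊕1⊕0⊕0 = 1
p8 (pos 8,9,10,11,12,13,14,15,24,25,26,27,28,29,30,31): XOR of data positions = 0⊕0⊕0⊕0⊕1⊕0⊕1⊕1⊕0⊕1⊕1⊕0⊕1⊕0⊕0 = 0
p16 (pos 16,17,18,19,20,21,22,23,24,25,26,27,28,29,30,31): XOR of data positions = 0⊕0⊕0⊕1⊕0⊕1⊕0⊕1⊕0⊕1⊕1⊕0⊕1⊕0⊕0 = 0
Codeword: 1001011000001010000101010110100

1001011000001010000101010110100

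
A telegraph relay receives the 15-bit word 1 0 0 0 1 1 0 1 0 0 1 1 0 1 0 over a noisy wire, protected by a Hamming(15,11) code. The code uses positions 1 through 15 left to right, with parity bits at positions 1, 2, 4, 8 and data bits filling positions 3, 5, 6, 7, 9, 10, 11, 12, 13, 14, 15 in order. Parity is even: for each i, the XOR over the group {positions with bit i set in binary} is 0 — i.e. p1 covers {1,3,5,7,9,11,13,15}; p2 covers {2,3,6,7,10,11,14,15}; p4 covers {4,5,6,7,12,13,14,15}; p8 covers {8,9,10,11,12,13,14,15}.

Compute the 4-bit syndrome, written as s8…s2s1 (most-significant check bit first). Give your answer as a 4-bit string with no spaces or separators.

0011

s1 (pos 1,3,5,7,9,11,13,15): 1⊕0⊕1⊕0⊕0⊕1⊕0⊕0 = 1
s2 (pos 2,3,6,7,10,11,14,15): 0⊕0⊕1⊕0⊕0⊕1⊕1⊕0 = 1
s4 (pos 4,5,6,7,12,13,14,15): 0⊕1⊕1⊕0⊕1⊕0⊕1⊕0 = 0
s8 (pos 8,9,10,11,12,13,14,15): 1⊕0⊕0⊕1⊕1⊕0⊕1⊕0 = 0
Syndrome s8…s1 = 0011 → error at position 3.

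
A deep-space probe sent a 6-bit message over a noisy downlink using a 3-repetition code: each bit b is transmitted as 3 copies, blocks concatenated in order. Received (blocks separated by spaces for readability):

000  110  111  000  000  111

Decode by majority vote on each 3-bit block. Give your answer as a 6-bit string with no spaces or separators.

Block 1 (000): 0 ones → 0
Block 2 (110): 2 ones → 1
Block 3 (111): 3 ones → 1
Block 4 (000): 0 ones → 0
Block 5 (000): 0 ones → 0
Block 6 (111): 3 ones → 1

011001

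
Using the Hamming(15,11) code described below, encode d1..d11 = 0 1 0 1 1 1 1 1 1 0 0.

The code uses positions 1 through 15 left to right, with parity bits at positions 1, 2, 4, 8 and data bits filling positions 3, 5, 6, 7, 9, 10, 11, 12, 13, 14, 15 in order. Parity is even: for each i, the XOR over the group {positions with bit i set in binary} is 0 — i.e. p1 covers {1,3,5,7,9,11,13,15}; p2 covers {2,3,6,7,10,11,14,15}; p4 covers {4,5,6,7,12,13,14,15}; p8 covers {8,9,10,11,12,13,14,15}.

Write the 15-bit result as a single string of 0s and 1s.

Place data at non-parity positions: p1 p2 0 p4 1 0 1 p8 1 1 1 1 1 0 0
p1 (pos 1,3,5,7,9,11,13,15): XOR of data positions = 0⊕1⊕1⊕1⊕1⊕1⊕0 = 1
p2 (pos 2,3,6,7,10,11,14,15): XOR of data positions = 0⊕0⊕1⊕1⊕1⊕0⊕0 = 1
p4 (pos 4,5,6,7,12,13,14,15): XOR of data positions = 1⊕0⊕1⊕1⊕1⊕0⊕0 = 0
p8 (pos 8,9,10,11,12,13,14,15): XOR of data positions = 1⊕1⊕1⊕1⊕1⊕0⊕0 = 1
Codeword: 110010111111100

110010111111100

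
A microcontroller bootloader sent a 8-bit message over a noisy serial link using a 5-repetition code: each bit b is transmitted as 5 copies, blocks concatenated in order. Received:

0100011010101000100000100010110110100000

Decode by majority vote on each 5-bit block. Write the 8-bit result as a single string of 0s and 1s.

Block 1 (01000): 1 one → 0
Block 2 (11010): 3 ones → 1
Block 3 (10100): 2 ones → 0
Block 4 (01000): 1 one → 0
Block 5 (00100): 1 one → 0
Block 6 (01011): 3 ones → 1
Block 7 (01101): 3 ones → 1
Block 8 (00000): 0 ones → 0

01000110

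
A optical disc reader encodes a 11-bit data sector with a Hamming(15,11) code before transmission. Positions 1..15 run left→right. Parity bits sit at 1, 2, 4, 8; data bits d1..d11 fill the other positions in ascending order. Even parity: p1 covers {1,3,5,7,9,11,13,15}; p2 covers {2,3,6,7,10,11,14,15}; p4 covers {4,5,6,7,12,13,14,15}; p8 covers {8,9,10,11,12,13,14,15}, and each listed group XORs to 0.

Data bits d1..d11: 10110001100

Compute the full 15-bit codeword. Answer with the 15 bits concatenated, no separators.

111001100001100

Place data at non-parity positions: p1 p2 1 p4 0 1 1 p8 0 0 0 1 1 0 0
p1 (pos 1,3,5,7,9,11,13,15): XOR of data positions = 1⊕0⊕1⊕0⊕0⊕1⊕0 = 1
p2 (pos 2,3,6,7,10,11,14,15): XOR of data positions = 1⊕1⊕1⊕0⊕0⊕0⊕0 = 1
p4 (pos 4,5,6,7,12,13,14,15): XOR of data positions = 0⊕1⊕1⊕1⊕1⊕0⊕0 = 0
p8 (pos 8,9,10,11,12,13,14,15): XOR of data positions = 0⊕0⊕0⊕1⊕1⊕0⊕0 = 0
Codeword: 111001100001100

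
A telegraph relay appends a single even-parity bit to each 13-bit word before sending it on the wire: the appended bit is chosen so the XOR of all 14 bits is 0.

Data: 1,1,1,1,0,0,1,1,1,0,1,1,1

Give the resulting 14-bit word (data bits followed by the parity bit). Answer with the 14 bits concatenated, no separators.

11110011101110

XOR of the 13 data bits: 1⊕1⊕1⊕1⊕0⊕0⊕1⊕1⊕1⊕0⊕1⊕1⊕1 = 0
Parity bit = 0 (so all 14 bits XOR to 0).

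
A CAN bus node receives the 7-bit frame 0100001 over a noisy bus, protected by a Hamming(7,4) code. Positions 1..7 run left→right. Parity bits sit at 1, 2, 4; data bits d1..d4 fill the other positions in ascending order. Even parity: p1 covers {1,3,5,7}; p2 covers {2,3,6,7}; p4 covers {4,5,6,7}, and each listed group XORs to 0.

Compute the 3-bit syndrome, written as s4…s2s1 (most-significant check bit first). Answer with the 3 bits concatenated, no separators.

s1 (pos 1,3,5,7): 0⊕0⊕0⊕1 = 1
s2 (pos 2,3,6,7): 1⊕0⊕0⊕1 = 0
s4 (pos 4,5,6,7): 0⊕0⊕0⊕1 = 1
Syndrome s4…s1 = 101 → error at position 5.

101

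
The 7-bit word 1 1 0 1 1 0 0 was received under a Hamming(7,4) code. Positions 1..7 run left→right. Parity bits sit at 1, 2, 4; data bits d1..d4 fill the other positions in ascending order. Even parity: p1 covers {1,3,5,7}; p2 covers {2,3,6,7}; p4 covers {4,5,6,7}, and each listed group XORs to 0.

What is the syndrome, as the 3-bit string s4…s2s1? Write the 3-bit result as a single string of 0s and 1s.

s1 (pos 1,3,5,7): 1⊕0⊕1⊕0 = 0
s2 (pos 2,3,6,7): 1⊕0⊕0⊕0 = 1
s4 (pos 4,5,6,7): 1⊕1⊕0⊕0 = 0
Syndrome s4…s1 = 010 → error at position 2.

010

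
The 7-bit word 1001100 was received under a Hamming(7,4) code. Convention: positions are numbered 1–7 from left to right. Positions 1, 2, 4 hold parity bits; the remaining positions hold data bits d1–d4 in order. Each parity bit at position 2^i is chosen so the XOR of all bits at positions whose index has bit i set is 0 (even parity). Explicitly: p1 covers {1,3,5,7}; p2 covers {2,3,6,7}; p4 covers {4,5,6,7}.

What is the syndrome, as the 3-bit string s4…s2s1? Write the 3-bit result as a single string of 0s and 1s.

s1 (pos 1,3,5,7): 1⊕0⊕1⊕0 = 0
s2 (pos 2,3,6,7): 0⊕0⊕0⊕0 = 0
s4 (pos 4,5,6,7): 1⊕1⊕0⊕0 = 0
Syndrome s4…s1 = 000 → no error.

000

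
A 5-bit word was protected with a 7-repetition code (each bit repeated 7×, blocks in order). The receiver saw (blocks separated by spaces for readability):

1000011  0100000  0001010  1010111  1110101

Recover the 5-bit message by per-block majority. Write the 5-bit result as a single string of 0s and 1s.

00011

Block 1 (1000011): 3 ones → 0
Block 2 (0100000): 1 one → 0
Block 3 (0001010): 2 ones → 0
Block 4 (1010111): 5 ones → 1
Block 5 (1110101): 5 ones → 1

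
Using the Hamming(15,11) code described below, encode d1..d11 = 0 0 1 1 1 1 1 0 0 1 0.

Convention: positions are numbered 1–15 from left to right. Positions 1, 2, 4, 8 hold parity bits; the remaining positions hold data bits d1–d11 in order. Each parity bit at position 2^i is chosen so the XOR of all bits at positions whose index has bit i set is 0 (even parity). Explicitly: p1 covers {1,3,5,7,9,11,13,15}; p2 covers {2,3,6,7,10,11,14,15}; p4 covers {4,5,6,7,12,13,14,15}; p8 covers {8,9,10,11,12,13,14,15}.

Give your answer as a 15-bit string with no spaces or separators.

Place data at non-parity positions: p1 p2 0 p4 0 1 1 p8 1 1 1 0 0 1 0
p1 (pos 1,3,5,7,9,11,13,15): XOR of data positions = 0⊕0⊕1⊕1⊕1⊕0⊕0 = 1
p2 (pos 2,3,6,7,10,11,14,15): XOR of data positions = 0⊕1⊕1⊕1⊕1⊕1⊕0 = 1
p4 (pos 4,5,6,7,12,13,14,15): XOR of data positions = 0⊕1⊕1⊕0⊕0⊕1⊕0 = 1
p8 (pos 8,9,10,11,12,13,14,15): XOR of data positions = 1⊕1⊕1⊕0⊕0⊕1⊕0 = 0
Codeword: 110101101110010

110101101110010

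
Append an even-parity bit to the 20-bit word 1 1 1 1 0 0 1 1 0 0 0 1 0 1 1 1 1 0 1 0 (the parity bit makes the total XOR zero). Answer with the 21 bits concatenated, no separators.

XOR of the 20 data bits: 1⊕1⊕1⊕1⊕0⊕0⊕1⊕1⊕0⊕0⊕0⊕1⊕0⊕1⊕1⊕1⊕1⊕0⊕1⊕0 = 0
Parity bit = 0 (so all 21 bits XOR to 0).

111100110001011110100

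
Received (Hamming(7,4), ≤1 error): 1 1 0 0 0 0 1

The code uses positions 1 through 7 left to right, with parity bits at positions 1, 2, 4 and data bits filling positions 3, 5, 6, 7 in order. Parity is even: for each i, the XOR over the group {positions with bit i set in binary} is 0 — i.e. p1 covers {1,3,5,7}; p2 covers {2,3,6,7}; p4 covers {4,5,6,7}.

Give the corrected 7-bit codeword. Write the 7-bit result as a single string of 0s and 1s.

s1 (pos 1,3,5,7): 1⊕0⊕0⊕1 = 0
s2 (pos 2,3,6,7): 1⊕0⊕0⊕1 = 0
s4 (pos 4,5,6,7): 0⊕0⊕0⊕1 = 1
Syndrome s4…s1 = 100 → error at position 4.
Flip position 4: 1100001 → 1101001

1101001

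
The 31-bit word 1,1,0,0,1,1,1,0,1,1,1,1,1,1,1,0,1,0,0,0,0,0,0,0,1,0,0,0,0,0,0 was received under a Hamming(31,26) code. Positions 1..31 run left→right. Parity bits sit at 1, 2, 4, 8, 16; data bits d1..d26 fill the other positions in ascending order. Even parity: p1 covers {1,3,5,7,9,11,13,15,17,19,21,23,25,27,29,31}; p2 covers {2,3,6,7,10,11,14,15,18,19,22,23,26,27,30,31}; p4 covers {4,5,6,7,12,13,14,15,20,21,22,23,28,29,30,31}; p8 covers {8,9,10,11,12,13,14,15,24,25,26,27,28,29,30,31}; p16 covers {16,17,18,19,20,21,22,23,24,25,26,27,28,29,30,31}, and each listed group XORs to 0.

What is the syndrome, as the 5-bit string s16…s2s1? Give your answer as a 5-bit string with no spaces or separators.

s1 (pos 1,3,5,7,9,11,13,15,17,19,21,23,25,27,29,31): 1⊕0⊕1⊕1⊕1⊕1⊕1⊕1⊕1⊕0⊕0⊕0⊕1⊕0⊕0⊕0 = 1
s2 (pos 2,3,6,7,10,11,14,15,18,19,22,23,26,27,30,31): 1⊕0⊕1⊕1⊕1⊕1⊕1⊕1⊕0⊕0⊕0⊕0⊕0⊕0⊕0⊕0 = 1
s4 (pos 4,5,6,7,12,13,14,15,20,21,22,23,28,29,30,31): 0⊕1⊕1⊕1⊕1⊕1⊕1⊕1⊕0⊕0⊕0⊕0⊕0⊕0⊕0⊕0 = 1
s8 (pos 8,9,10,11,12,13,14,15,24,25,26,27,28,29,30,31): 0⊕1⊕1⊕1⊕1⊕1⊕1⊕1⊕0⊕1⊕0⊕0⊕0⊕0⊕0⊕0 = 0
s16 (pos 16,17,18,19,20,21,22,23,24,25,26,27,28,29,30,31): 0⊕1⊕0⊕0⊕0⊕0⊕0⊕0⊕0⊕1⊕0⊕0⊕0⊕0⊕0⊕0 = 0
Syndrome s16…s1 = 00111 → error at position 7.

00111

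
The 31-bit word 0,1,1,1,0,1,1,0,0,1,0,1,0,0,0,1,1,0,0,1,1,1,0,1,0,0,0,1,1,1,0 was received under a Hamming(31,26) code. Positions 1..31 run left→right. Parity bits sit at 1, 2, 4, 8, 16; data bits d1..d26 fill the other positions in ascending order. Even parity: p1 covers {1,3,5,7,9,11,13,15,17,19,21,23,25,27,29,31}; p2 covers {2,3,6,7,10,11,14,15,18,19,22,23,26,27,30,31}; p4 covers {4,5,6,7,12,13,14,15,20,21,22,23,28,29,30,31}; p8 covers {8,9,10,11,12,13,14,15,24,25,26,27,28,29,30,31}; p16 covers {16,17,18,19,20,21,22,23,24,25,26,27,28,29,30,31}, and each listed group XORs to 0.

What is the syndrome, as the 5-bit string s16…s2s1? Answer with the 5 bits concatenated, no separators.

s1 (pos 1,3,5,7,9,11,13,15,17,19,21,23,25,27,29,31): 0⊕1⊕0⊕1⊕0⊕0⊕0⊕0⊕1⊕0⊕1⊕0⊕0⊕0⊕1⊕0 = 1
s2 (pos 2,3,6,7,10,11,14,15,18,19,22,23,26,27,30,31): 1⊕1⊕1⊕1⊕1⊕0⊕0⊕0⊕0⊕0⊕1⊕0⊕0⊕0⊕1⊕0 = 1
s4 (pos 4,5,6,7,12,13,14,15,20,21,22,23,28,29,30,31): 1⊕0⊕1⊕1⊕1⊕0⊕0⊕0⊕1⊕1⊕1⊕0⊕1⊕1⊕1⊕0 = 0
s8 (pos 8,9,10,11,12,13,14,15,24,25,26,27,28,29,30,31): 0⊕0⊕1⊕0⊕1⊕0⊕0⊕0⊕1⊕0⊕0⊕0⊕1⊕1⊕1⊕0 = 0
s16 (pos 16,17,18,19,20,21,22,23,24,25,26,27,28,29,30,31): 1⊕1⊕0⊕0⊕1⊕1⊕1⊕0⊕1⊕0⊕0⊕0⊕1⊕1⊕1⊕0 = 1
Syndrome s16…s1 = 10011 → error at position 19.

10011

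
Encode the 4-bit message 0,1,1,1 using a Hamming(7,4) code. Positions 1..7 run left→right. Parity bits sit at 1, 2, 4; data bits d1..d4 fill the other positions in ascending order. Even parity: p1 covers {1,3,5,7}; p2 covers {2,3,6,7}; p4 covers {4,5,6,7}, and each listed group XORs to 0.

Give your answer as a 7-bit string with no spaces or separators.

0001111

Place data at non-parity positions: p1 p2 0 p4 1 1 1
p1 (pos 1,3,5,7): XOR of data positions = 0⊕1⊕1 = 0
p2 (pos 2,3,6,7): XOR of data positions = 0⊕1⊕1 = 0
p4 (pos 4,5,6,7): XOR of data positions = 1⊕1⊕1 = 1
Codeword: 0001111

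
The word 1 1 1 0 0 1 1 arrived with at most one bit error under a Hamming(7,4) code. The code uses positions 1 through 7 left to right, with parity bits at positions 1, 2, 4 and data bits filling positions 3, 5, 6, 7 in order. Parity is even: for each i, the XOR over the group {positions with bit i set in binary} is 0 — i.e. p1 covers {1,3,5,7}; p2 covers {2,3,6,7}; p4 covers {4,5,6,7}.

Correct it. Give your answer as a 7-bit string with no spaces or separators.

0110011

s1 (pos 1,3,5,7): 1⊕1⊕0⊕1 = 1
s2 (pos 2,3,6,7): 1⊕1⊕1⊕1 = 0
s4 (pos 4,5,6,7): 0⊕0⊕1⊕1 = 0
Syndrome s4…s1 = 001 → error at position 1.
Flip position 1: 1110011 → 0110011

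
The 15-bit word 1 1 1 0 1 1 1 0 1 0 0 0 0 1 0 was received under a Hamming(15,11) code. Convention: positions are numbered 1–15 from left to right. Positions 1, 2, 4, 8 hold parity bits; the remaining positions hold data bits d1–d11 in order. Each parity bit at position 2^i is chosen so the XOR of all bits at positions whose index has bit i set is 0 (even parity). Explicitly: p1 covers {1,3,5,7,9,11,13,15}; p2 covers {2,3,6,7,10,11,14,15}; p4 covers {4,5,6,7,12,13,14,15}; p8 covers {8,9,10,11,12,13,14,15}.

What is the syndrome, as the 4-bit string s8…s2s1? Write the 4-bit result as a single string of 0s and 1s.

0011

s1 (pos 1,3,5,7,9,11,13,15): 1⊕1⊕1⊕1⊕1⊕0⊕0⊕0 = 1
s2 (pos 2,3,6,7,10,11,14,15): 1⊕1⊕1⊕1⊕0⊕0⊕1⊕0 = 1
s4 (pos 4,5,6,7,12,13,14,15): 0⊕1⊕1⊕1⊕0⊕0⊕1⊕0 = 0
s8 (pos 8,9,10,11,12,13,14,15): 0⊕1⊕0⊕0⊕0⊕0⊕1⊕0 = 0
Syndrome s8…s1 = 0011 → error at position 3.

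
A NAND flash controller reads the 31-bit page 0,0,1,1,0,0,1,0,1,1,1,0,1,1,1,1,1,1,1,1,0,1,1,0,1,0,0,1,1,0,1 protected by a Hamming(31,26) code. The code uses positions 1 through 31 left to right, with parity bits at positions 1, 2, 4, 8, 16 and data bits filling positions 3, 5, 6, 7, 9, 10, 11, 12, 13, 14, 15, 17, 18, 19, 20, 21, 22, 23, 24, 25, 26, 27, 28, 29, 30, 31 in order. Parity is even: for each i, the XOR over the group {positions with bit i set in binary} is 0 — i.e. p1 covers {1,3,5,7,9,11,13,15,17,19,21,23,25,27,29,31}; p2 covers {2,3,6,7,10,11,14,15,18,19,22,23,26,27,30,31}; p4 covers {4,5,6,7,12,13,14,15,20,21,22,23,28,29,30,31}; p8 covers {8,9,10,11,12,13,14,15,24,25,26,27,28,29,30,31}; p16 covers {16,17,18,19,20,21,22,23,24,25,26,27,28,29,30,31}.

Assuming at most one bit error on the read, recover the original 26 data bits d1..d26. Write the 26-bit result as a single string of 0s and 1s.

s1 (pos 1,3,5,7,9,11,13,15,17,19,21,23,25,27,29,31): 0⊕1⊕0⊕1⊕1⊕1⊕1⊕1⊕1⊕1⊕0⊕1⊕1⊕0⊕1⊕1 = 0
s2 (pos 2,3,6,7,10,11,14,15,18,19,22,23,26,27,30,31): 0⊕1⊕0⊕1⊕1⊕1⊕1⊕1⊕1⊕1⊕1⊕1⊕0⊕0⊕0⊕1 = 1
s4 (pos 4,5,6,7,12,13,14,15,20,21,22,23,28,29,30,31): 1⊕0⊕0⊕1⊕0⊕1⊕1⊕1⊕1⊕0⊕1⊕1⊕1⊕1⊕0⊕1 = 1
s8 (pos 8,9,10,11,12,13,14,15,24,25,26,27,28,29,30,31): 0⊕1⊕1⊕1⊕0⊕1⊕1⊕1⊕0⊕1⊕0⊕0⊕1⊕1⊕0⊕1 = 0
s16 (pos 16,17,18,19,20,21,22,23,24,25,26,27,28,29,30,31): 1⊕1⊕1⊕1⊕1⊕0⊕1⊕1⊕0⊕1⊕0⊕0⊕1⊕1⊕0⊕1 = 1
Syndrome s16…s1 = 10110 → error at position 22.
Flip position 22: 0011001011101111111101101001101 → 0011001011101111111100101001101
Read data bits from positions 3,5,6,7,9,10,11,12,13,14,15,17,18,19,20,21,22,23,24,25,26,27,28,29,30,31: 10011110111111100101001101

10011110111111100101001101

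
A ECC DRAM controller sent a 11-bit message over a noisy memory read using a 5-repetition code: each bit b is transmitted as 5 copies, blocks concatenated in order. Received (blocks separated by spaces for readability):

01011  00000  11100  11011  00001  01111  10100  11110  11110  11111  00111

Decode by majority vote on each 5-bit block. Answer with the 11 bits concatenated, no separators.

10110101111

Block 1 (01011): 3 ones → 1
Block 2 (00000): 0 ones → 0
Block 3 (11100): 3 ones → 1
Block 4 (11011): 4 ones → 1
Block 5 (00001): 1 one → 0
Block 6 (01111): 4 ones → 1
Block 7 (10100): 2 ones → 0
Block 8 (11110): 4 ones → 1
Block 9 (11110): 4 ones → 1
Block 10 (11111): 5 ones → 1
Block 11 (00111): 3 ones → 1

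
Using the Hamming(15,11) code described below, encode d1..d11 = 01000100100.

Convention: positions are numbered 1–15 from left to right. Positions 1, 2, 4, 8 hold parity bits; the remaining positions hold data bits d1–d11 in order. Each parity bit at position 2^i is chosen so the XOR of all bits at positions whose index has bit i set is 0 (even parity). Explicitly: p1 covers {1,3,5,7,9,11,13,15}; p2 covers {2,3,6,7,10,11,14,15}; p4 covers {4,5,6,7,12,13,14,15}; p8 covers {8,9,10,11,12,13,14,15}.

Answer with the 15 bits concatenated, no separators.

Place data at non-parity positions: p1 p2 0 p4 1 0 0 p8 0 1 0 0 1 0 0
p1 (pos 1,3,5,7,9,11,13,15): XOR of data positions = 0⊕1⊕0⊕0⊕0⊕1⊕0 = 0
p2 (pos 2,3,6,7,10,11,14,15): XOR of data positions = 0⊕0⊕0⊕1⊕0⊕0⊕0 = 1
p4 (pos 4,5,6,7,12,13,14,15): XOR of data positions = 1⊕0⊕0⊕0⊕1⊕0⊕0 = 0
p8 (pos 8,9,10,11,12,13,14,15): XOR of data positions = 0⊕1⊕0⊕0⊕1⊕0⊕0 = 0
Codeword: 010010000100100

010010000100100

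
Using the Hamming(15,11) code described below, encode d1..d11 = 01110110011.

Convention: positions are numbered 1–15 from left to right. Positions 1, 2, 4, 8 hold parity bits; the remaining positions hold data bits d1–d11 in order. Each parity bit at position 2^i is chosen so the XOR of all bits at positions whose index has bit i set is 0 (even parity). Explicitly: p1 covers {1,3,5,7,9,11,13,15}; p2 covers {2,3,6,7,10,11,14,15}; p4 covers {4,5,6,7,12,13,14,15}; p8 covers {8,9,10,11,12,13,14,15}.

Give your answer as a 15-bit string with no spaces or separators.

Place data at non-parity positions: p1 p2 0 p4 1 1 1 p8 0 1 1 0 0 1 1
p1 (pos 1,3,5,7,9,11,13,15): XOR of data positions = 0⊕1⊕1⊕0⊕1⊕0⊕1 = 0
p2 (pos 2,3,6,7,10,11,14,15): XOR of data positions = 0⊕1⊕1⊕1⊕1⊕1⊕1 = 0
p4 (pos 4,5,6,7,12,13,14,15): XOR of data positions = 1⊕1⊕1⊕0⊕0⊕1⊕1 = 1
p8 (pos 8,9,10,11,12,13,14,15): XOR of data positions = 0⊕1⊕1⊕0⊕0⊕1⊕1 = 0
Codeword: 000111100110011

000111100110011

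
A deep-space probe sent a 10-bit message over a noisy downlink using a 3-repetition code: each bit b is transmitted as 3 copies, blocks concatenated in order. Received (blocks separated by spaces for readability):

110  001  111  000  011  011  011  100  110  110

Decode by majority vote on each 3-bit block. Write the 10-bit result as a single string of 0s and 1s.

Block 1 (110): 2 ones → 1
Block 2 (001): 1 one → 0
Block 3 (111): 3 ones → 1
Block 4 (000): 0 ones → 0
Block 5 (011): 2 ones → 1
Block 6 (011): 2 ones → 1
Block 7 (011): 2 ones → 1
Block 8 (100): 1 one → 0
Block 9 (110): 2 ones → 1
Block 10 (110): 2 ones → 1

1010111011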